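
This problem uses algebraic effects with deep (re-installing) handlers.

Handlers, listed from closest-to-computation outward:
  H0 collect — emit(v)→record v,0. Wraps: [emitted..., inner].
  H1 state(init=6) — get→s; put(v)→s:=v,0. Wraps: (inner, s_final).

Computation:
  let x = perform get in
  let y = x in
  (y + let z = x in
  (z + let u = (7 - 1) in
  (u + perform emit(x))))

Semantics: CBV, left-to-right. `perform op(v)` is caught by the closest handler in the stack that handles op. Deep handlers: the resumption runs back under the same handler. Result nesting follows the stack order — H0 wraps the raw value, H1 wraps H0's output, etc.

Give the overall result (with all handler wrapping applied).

Answer: ([6, 18], 6)

Step-by-step:
get @ H1 ⇒ 6
emit(6) @ H0 ⇒ out+=6
H0 returns [6, 18]
H1 returns ([6, 18], 6)
= ([6, 18], 6)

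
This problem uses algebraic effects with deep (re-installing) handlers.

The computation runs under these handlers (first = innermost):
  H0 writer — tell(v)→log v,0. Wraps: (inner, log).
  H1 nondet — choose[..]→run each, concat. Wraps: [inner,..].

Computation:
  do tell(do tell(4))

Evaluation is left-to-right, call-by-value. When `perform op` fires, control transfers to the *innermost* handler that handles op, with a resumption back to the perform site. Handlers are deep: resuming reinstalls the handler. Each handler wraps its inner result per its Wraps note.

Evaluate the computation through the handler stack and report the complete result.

Working:
tell(4) @ H0 ⇒ log+=4
tell(0) @ H0 ⇒ log+=0
H0 returns (0, (4, 0))
H1 returns [(0, (4, 0))]
= [(0, (4, 0))]

Answer: [(0, (4, 0))]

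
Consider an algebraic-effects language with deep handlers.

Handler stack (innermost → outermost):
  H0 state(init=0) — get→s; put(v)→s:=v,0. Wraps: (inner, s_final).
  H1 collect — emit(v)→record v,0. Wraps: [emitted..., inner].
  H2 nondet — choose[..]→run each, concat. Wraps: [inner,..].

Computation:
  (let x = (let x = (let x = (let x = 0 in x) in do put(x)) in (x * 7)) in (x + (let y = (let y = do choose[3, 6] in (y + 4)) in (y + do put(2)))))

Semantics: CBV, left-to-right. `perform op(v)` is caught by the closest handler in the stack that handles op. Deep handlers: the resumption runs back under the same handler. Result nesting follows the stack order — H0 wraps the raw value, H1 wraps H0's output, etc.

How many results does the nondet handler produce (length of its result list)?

Answer: 2

Working:
put(0) @ H0 ⇒ s:=0
choose[3, 6] @ H2
  branch[0] choose=3:
    put(2) @ H0 ⇒ s:=2
    H0 returns (7, 2)
    H1 returns [(7, 2)]
    H2 returns [[(7, 2)]]
  branch[1] choose=6:
    put(2) @ H0 ⇒ s:=2
    H0 returns (10, 2)
    H1 returns [(10, 2)]
    H2 returns [[(10, 2)]]
= [[(7, 2)], [(10, 2)]]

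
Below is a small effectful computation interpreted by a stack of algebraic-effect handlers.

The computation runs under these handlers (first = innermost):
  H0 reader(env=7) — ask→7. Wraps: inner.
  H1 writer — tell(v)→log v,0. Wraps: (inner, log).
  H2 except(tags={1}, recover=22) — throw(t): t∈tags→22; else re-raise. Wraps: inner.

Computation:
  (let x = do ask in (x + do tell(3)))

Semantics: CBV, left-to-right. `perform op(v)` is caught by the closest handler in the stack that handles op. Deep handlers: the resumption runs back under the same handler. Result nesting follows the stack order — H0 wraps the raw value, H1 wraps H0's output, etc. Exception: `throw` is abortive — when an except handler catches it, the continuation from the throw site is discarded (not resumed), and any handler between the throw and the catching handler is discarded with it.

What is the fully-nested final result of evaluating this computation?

Working:
ask @ H0 ⇒ 7
tell(3) @ H1 ⇒ log+=3
H0 returns 7
H1 returns (7, (3))
H2 returns (7, (3))
= (7, (3))

Answer: (7, (3))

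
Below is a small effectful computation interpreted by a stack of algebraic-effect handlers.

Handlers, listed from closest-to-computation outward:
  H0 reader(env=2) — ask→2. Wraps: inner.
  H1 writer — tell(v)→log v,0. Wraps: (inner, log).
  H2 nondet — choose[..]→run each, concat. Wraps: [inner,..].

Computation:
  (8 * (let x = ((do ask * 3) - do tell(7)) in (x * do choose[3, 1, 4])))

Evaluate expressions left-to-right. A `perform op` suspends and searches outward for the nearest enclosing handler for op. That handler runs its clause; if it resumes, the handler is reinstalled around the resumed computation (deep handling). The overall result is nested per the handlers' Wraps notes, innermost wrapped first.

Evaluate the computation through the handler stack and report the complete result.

Step-by-step:
ask @ H0 ⇒ 2
tell(7) @ H1 ⇒ log+=7
choose[3, 1, 4] @ H2
  branch[0] choose=3:
    H0 returns 144
    H1 returns (144, (7))
    H2 returns [(144, (7))]
  branch[1] choose=1:
    H0 returns 48
    H1 returns (48, (7))
    H2 returns [(48, (7))]
  branch[2] choose=4:
    H0 returns 192
    H1 returns (192, (7))
    H2 returns [(192, (7))]
= [(144, (7)), (48, (7)), (192, (7))]

Answer: [(144, (7)), (48, (7)), (192, (7))]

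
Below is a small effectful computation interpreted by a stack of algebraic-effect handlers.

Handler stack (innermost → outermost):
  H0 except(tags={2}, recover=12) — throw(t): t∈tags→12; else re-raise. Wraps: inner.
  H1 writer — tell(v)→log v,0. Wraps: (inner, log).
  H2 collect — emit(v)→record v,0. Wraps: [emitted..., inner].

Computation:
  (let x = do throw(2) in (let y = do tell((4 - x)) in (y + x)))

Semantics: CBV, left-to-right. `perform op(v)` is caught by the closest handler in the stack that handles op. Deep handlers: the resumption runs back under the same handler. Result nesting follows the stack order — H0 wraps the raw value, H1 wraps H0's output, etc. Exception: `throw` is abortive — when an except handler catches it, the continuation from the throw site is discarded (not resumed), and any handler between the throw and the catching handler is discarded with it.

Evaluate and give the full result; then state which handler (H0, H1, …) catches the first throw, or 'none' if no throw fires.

Answer: [(12, ())] ; first throw caught by: H0

Working:
throw(2) @ H0 caught ⇒ 12
H1 returns (12, ())
H2 returns [(12, ())]
= [(12, ())]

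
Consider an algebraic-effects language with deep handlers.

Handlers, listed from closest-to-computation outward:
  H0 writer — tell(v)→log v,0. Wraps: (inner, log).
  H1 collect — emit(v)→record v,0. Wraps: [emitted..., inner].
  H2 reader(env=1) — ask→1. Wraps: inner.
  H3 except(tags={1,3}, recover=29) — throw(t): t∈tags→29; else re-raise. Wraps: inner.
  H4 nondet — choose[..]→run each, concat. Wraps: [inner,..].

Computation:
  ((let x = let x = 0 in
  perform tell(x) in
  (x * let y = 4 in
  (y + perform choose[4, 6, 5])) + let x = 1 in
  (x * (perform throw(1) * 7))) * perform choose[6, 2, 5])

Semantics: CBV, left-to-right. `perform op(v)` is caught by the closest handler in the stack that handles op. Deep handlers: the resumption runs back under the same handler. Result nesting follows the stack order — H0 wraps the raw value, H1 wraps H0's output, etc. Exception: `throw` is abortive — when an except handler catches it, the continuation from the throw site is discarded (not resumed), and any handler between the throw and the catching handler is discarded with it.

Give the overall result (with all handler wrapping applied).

Answer: [29, 29, 29]

Working:
tell(0) @ H0 ⇒ log+=0
choose[4, 6, 5] @ H4
  branch[0] choose=4:
    throw(1) @ H3 caught ⇒ 29
    H4 returns [29]
  branch[1] choose=6:
    throw(1) @ H3 caught ⇒ 29
    H4 returns [29]
  branch[2] choose=5:
    throw(1) @ H3 caught ⇒ 29
    H4 returns [29]
= [29, 29, 29]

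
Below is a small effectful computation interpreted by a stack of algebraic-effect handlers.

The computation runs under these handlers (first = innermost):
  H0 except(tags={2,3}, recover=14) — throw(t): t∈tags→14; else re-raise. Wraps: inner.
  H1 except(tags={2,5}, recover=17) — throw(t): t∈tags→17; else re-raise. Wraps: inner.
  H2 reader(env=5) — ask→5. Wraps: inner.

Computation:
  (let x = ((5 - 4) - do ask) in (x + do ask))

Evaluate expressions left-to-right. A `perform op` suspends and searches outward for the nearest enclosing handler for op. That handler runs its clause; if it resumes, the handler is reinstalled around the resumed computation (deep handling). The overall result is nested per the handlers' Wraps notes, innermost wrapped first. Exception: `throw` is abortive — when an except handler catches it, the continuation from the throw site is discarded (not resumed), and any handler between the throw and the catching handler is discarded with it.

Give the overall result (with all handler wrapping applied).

Evaluation trace:
ask @ H2 ⇒ 5
ask @ H2 ⇒ 5
H0 returns 1
H1 returns 1
H2 returns 1
= 1

Answer: 1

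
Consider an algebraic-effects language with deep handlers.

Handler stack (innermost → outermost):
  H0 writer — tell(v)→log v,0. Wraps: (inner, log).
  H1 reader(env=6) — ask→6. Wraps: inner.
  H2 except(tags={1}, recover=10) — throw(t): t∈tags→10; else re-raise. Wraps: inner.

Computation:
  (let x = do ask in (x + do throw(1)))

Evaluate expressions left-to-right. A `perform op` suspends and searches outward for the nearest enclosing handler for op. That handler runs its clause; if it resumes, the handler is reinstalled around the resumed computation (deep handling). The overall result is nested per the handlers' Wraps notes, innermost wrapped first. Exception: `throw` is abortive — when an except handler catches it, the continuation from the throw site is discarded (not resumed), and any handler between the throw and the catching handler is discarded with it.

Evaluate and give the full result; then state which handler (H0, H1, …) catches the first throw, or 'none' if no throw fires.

Step-by-step:
ask @ H1 ⇒ 6
throw(1) @ H2 caught ⇒ 10
= 10

Answer: 10 ; first throw caught by: H2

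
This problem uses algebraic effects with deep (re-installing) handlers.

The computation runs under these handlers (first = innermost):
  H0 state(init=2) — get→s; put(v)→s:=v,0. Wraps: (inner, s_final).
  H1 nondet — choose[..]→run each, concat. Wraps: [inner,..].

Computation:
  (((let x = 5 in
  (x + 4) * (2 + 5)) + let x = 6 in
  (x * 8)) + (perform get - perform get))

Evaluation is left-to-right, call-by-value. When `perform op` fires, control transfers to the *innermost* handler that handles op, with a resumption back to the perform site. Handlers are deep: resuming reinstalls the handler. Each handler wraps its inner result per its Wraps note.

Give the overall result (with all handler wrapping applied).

Working:
get @ H0 ⇒ 2
get @ H0 ⇒ 2
H0 returns (111, 2)
H1 returns [(111, 2)]
= [(111, 2)]

Answer: [(111, 2)]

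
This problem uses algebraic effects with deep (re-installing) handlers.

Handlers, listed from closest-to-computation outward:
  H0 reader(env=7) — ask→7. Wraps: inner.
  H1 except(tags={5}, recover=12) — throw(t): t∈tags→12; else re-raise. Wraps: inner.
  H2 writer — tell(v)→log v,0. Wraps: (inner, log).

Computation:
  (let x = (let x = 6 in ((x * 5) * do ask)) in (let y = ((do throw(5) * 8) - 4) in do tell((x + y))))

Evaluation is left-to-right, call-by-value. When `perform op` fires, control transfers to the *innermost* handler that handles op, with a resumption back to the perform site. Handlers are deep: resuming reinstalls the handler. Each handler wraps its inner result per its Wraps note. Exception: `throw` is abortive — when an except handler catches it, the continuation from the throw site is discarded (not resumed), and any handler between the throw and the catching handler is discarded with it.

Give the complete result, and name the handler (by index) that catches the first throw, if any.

Step-by-step:
ask @ H0 ⇒ 7
throw(5) @ H1 caught ⇒ 12
H2 returns (12, ())
= (12, ())

Answer: (12, ()) ; first throw caught by: H1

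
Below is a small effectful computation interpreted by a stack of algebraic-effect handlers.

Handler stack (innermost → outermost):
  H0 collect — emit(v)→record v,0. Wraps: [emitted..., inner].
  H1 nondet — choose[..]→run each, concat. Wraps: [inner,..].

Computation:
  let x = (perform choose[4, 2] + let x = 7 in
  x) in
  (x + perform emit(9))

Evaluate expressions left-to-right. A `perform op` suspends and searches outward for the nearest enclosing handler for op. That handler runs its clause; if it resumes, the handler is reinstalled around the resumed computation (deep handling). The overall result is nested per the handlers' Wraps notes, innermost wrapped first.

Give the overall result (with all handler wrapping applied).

Step-by-step:
choose[4, 2] @ H1
  branch[0] choose=4:
    emit(9) @ H0 ⇒ out+=9
    H0 returns [9, 11]
    H1 returns [[9, 11]]
  branch[1] choose=2:
    emit(9) @ H0 ⇒ out+=9
    H0 returns [9, 9]
    H1 returns [[9, 9]]
= [[9, 11], [9, 9]]

Answer: [[9, 11], [9, 9]]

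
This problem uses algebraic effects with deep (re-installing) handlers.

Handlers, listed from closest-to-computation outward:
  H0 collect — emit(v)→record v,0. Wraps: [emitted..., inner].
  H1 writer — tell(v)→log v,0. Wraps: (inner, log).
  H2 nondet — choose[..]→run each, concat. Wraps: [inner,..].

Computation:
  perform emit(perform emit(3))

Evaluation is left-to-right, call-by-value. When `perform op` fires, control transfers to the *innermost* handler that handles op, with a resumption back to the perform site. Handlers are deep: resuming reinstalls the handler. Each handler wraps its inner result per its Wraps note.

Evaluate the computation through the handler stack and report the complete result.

Answer: [([3, 0, 0], ())]

Evaluation trace:
emit(3) @ H0 ⇒ out+=3
emit(0) @ H0 ⇒ out+=0
H0 returns [3, 0, 0]
H1 returns ([3, 0, 0], ())
H2 returns [([3, 0, 0], ())]
= [([3, 0, 0], ())]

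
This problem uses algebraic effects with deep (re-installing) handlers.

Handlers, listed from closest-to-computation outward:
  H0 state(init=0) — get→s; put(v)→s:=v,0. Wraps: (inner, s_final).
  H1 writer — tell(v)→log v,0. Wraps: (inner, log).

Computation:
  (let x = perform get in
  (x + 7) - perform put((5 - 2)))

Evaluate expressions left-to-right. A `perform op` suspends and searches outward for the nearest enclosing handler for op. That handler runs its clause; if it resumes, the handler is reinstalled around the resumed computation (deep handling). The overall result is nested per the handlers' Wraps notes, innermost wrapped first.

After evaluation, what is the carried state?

Answer: 3

Evaluation trace:
get @ H0 ⇒ 0
put(3) @ H0 ⇒ s:=3
H0 returns (7, 3)
H1 returns ((7, 3), ())
= ((7, 3), ())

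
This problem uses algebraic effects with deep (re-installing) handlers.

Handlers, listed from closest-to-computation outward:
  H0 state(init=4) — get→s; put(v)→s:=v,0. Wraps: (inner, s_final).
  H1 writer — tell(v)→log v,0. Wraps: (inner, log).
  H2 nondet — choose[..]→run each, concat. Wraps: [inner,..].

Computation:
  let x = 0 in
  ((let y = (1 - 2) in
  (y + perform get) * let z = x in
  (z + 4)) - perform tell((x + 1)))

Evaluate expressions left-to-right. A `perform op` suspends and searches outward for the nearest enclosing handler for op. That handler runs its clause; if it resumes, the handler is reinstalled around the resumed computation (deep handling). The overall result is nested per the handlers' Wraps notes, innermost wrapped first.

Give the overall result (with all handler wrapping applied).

Step-by-step:
get @ H0 ⇒ 4
tell(1) @ H1 ⇒ log+=1
H0 returns (12, 4)
H1 returns ((12, 4), (1))
H2 returns [((12, 4), (1))]
= [((12, 4), (1))]

Answer: [((12, 4), (1))]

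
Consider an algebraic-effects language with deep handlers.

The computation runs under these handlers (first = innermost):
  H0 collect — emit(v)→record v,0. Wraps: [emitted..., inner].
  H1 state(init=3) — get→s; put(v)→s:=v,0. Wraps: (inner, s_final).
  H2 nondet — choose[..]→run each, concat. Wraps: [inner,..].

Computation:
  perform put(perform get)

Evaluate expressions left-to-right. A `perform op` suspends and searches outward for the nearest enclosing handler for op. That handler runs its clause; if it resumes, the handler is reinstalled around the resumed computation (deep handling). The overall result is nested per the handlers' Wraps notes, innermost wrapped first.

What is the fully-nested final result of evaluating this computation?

Working:
get @ H1 ⇒ 3
put(3) @ H1 ⇒ s:=3
H0 returns [0]
H1 returns ([0], 3)
H2 returns [([0], 3)]
= [([0], 3)]

Answer: [([0], 3)]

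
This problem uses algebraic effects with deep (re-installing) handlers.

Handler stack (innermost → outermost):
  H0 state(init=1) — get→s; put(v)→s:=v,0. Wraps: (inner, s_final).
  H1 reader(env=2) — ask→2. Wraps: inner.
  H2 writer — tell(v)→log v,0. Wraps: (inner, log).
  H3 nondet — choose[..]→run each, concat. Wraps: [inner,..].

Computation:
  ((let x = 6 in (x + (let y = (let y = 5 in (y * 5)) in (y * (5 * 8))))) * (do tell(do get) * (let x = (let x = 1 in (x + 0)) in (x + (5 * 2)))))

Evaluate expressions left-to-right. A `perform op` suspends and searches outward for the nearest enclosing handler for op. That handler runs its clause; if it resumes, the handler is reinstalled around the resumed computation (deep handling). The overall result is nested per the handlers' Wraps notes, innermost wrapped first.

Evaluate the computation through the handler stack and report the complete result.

Evaluation trace:
get @ H0 ⇒ 1
tell(1) @ H2 ⇒ log+=1
H0 returns (0, 1)
H1 returns (0, 1)
H2 returns ((0, 1), (1))
H3 returns [((0, 1), (1))]
= [((0, 1), (1))]

Answer: [((0, 1), (1))]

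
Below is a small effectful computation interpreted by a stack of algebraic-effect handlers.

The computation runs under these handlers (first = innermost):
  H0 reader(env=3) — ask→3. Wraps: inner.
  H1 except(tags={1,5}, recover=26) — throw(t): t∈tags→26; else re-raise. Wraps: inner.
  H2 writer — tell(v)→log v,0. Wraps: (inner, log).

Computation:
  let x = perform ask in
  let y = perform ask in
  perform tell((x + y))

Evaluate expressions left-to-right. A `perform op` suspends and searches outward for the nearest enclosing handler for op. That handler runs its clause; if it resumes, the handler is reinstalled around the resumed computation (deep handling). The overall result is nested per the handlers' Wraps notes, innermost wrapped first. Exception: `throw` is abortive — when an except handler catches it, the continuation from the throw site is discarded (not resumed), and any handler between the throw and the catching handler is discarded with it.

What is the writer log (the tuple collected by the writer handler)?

Evaluation trace:
ask @ H0 ⇒ 3
ask @ H0 ⇒ 3
tell(6) @ H2 ⇒ log+=6
H0 returns 0
H1 returns 0
H2 returns (0, (6))
= (0, (6))

Answer: (6)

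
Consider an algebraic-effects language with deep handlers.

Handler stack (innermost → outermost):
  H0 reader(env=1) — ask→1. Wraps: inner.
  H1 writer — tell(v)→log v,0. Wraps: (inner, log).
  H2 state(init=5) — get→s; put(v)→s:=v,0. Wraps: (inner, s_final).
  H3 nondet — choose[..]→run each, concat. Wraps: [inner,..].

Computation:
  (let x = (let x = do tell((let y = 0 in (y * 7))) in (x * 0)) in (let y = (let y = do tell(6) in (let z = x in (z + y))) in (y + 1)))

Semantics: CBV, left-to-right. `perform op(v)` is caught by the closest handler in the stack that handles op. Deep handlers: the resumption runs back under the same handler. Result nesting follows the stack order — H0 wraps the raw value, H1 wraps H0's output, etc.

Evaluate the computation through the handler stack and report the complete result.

Step-by-step:
tell(0) @ H1 ⇒ log+=0
tell(6) @ H1 ⇒ log+=6
H0 returns 1
H1 returns (1, (0, 6))
H2 returns ((1, (0, 6)), 5)
H3 returns [((1, (0, 6)), 5)]
= [((1, (0, 6)), 5)]

Answer: [((1, (0, 6)), 5)]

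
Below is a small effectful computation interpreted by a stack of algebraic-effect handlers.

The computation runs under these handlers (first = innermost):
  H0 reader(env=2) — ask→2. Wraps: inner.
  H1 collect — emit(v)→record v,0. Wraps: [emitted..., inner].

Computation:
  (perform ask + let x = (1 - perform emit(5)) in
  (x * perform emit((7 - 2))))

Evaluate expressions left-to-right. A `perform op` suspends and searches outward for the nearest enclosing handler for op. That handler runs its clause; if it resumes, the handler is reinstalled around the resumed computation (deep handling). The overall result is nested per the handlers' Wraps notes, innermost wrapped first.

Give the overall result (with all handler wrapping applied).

Answer: [5, 5, 2]

Step-by-step:
ask @ H0 ⇒ 2
emit(5) @ H1 ⇒ out+=5
emit(5) @ H1 ⇒ out+=5
H0 returns 2
H1 returns [5, 5, 2]
= [5, 5, 2]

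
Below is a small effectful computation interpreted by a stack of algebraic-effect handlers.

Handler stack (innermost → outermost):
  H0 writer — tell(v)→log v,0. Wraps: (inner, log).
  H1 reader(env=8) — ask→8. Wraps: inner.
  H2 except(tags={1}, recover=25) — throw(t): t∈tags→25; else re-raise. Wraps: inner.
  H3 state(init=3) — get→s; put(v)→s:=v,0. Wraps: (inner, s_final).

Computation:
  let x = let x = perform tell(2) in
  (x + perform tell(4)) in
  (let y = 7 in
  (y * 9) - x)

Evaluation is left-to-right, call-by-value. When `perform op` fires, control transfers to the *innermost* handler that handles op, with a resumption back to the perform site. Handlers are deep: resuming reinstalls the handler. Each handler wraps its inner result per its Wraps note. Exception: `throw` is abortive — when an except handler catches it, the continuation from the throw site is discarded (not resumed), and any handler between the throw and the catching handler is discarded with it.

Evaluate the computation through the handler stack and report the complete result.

Answer: ((63, (2, 4)), 3)

Step-by-step:
tell(2) @ H0 ⇒ log+=2
tell(4) @ H0 ⇒ log+=4
H0 returns (63, (2, 4))
H1 returns (63, (2, 4))
H2 returns (63, (2, 4))
H3 returns ((63, (2, 4)), 3)
= ((63, (2, 4)), 3)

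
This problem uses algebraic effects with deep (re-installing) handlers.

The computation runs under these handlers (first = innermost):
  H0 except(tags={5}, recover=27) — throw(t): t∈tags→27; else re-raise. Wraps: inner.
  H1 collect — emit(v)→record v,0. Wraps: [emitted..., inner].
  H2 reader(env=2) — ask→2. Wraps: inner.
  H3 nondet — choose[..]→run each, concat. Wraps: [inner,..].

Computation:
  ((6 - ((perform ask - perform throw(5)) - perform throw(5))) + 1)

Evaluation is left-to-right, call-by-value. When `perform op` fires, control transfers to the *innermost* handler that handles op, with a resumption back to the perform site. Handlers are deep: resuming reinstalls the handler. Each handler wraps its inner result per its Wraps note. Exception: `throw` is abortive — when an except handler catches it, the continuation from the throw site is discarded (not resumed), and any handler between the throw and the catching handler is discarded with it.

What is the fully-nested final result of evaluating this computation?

Answer: [[27]]

Working:
ask @ H2 ⇒ 2
throw(5) @ H0 caught ⇒ 27
H1 returns [27]
H2 returns [27]
H3 returns [[27]]
= [[27]]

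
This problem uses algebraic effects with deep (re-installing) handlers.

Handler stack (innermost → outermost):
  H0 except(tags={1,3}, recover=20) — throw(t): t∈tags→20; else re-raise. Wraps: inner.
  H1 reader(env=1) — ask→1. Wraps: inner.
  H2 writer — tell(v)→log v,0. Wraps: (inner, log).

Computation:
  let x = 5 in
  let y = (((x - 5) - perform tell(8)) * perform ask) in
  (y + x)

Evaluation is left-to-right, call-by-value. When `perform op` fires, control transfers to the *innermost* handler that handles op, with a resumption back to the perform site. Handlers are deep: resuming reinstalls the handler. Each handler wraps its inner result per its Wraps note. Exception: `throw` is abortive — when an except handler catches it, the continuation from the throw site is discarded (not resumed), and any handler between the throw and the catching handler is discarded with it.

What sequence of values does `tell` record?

Answer: (8)

Evaluation trace:
tell(8) @ H2 ⇒ log+=8
ask @ H1 ⇒ 1
H0 returns 5
H1 returns 5
H2 returns (5, (8))
= (5, (8))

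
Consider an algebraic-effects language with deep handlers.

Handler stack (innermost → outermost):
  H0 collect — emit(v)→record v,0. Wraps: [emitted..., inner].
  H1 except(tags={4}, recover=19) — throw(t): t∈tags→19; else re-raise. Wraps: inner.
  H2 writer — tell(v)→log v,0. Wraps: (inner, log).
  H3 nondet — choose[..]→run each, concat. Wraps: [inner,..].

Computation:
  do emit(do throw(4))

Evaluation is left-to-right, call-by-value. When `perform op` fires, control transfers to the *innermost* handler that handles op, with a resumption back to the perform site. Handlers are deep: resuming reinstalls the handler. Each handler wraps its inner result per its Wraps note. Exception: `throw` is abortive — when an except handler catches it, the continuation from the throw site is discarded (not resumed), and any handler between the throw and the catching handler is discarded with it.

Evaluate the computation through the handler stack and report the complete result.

Working:
throw(4) @ H1 caught ⇒ 19
H2 returns (19, ())
H3 returns [(19, ())]
= [(19, ())]

Answer: [(19, ())]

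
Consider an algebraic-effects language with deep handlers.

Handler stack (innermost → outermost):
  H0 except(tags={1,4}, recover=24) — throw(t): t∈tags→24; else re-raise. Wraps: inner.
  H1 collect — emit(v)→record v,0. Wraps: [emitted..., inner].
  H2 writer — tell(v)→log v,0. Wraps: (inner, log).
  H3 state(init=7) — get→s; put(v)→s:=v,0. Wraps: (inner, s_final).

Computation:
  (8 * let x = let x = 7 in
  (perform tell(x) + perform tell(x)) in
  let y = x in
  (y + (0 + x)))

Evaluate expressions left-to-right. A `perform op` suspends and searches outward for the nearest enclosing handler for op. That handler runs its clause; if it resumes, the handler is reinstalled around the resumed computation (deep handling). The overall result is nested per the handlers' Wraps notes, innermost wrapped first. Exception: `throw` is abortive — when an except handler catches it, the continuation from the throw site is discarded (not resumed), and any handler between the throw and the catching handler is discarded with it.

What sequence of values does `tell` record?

Answer: (7, 7)

Step-by-step:
tell(7) @ H2 ⇒ log+=7
tell(7) @ H2 ⇒ log+=7
H0 returns 0
H1 returns [0]
H2 returns ([0], (7, 7))
H3 returns (([0], (7, 7)), 7)
= (([0], (7, 7)), 7)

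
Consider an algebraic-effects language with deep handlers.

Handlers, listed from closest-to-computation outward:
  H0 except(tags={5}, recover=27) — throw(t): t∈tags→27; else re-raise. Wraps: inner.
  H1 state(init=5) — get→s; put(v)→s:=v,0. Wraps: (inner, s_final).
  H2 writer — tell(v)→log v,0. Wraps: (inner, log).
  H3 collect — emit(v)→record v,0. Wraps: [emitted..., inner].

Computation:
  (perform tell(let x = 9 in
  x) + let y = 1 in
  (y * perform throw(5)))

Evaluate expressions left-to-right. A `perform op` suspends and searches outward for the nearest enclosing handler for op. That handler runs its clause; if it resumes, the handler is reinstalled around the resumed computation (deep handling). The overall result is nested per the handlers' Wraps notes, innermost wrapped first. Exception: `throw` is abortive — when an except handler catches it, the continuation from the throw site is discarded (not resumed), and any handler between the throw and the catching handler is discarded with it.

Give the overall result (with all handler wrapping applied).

Answer: [((27, 5), (9))]

Evaluation trace:
tell(9) @ H2 ⇒ log+=9
throw(5) @ H0 caught ⇒ 27
H1 returns (27, 5)
H2 returns ((27, 5), (9))
H3 returns [((27, 5), (9))]
= [((27, 5), (9))]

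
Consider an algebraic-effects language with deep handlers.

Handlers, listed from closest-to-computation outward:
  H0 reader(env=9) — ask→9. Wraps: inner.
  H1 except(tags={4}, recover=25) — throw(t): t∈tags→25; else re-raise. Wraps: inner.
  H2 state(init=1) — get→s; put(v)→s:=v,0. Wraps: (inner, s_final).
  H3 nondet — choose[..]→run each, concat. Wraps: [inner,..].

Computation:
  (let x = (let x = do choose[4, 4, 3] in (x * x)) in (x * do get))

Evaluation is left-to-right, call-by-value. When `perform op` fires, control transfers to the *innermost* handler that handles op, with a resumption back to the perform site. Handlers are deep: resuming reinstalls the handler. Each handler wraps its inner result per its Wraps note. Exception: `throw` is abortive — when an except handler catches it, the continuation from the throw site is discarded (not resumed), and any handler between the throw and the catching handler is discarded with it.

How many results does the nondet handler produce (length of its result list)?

Working:
choose[4, 4, 3] @ H3
  branch[0] choose=4:
    get @ H2 ⇒ 1
    H0 returns 16
    H1 returns 16
    H2 returns (16, 1)
    H3 returns [(16, 1)]
  branch[1] choose=4:
    get @ H2 ⇒ 1
    H0 returns 16
    H1 returns 16
    H2 returns (16, 1)
    H3 returns [(16, 1)]
  branch[2] choose=3:
    get @ H2 ⇒ 1
    H0 returns 9
    H1 returns 9
    H2 returns (9, 1)
    H3 returns [(9, 1)]
= [(16, 1), (16, 1), (9, 1)]

Answer: 3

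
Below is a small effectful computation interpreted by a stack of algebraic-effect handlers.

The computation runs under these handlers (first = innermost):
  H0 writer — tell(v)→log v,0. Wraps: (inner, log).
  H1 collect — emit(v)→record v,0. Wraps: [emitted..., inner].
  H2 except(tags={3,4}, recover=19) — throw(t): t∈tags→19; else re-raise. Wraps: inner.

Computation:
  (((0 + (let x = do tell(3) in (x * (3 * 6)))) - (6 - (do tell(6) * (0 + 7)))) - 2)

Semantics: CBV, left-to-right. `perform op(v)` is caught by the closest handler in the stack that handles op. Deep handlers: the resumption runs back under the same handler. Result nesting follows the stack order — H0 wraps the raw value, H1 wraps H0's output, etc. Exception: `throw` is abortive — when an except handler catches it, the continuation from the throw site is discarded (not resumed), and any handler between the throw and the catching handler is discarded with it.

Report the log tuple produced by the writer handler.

Evaluation trace:
tell(3) @ H0 ⇒ log+=3
tell(6) @ H0 ⇒ log+=6
H0 returns (-8, (3, 6))
H1 returns [(-8, (3, 6))]
H2 returns [(-8, (3, 6))]
= [(-8, (3, 6))]

Answer: (3, 6)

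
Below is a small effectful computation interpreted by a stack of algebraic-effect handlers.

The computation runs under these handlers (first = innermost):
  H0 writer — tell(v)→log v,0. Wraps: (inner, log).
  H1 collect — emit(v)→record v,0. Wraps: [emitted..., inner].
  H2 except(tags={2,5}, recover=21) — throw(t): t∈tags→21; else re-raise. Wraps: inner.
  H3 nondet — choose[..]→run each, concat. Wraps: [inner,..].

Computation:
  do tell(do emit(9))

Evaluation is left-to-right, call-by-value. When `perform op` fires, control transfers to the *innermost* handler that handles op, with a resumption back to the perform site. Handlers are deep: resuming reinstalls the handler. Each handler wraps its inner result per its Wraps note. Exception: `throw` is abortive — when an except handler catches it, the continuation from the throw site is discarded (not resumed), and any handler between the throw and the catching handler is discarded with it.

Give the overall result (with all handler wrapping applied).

Answer: [[9, (0, (0))]]

Working:
emit(9) @ H1 ⇒ out+=9
tell(0) @ H0 ⇒ log+=0
H0 returns (0, (0))
H1 returns [9, (0, (0))]
H2 returns [9, (0, (0))]
H3 returns [[9, (0, (0))]]
= [[9, (0, (0))]]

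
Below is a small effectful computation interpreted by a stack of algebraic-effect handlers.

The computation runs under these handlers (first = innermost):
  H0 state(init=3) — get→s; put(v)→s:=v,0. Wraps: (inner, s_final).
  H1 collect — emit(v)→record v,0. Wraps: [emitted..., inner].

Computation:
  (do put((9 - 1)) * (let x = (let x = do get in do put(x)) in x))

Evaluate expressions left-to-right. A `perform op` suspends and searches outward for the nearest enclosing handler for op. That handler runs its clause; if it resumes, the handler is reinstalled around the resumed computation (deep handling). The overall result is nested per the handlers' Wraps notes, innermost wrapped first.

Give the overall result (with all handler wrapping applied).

Working:
put(8) @ H0 ⇒ s:=8
get @ H0 ⇒ 8
put(8) @ H0 ⇒ s:=8
H0 returns (0, 8)
H1 returns [(0, 8)]
= [(0, 8)]

Answer: [(0, 8)]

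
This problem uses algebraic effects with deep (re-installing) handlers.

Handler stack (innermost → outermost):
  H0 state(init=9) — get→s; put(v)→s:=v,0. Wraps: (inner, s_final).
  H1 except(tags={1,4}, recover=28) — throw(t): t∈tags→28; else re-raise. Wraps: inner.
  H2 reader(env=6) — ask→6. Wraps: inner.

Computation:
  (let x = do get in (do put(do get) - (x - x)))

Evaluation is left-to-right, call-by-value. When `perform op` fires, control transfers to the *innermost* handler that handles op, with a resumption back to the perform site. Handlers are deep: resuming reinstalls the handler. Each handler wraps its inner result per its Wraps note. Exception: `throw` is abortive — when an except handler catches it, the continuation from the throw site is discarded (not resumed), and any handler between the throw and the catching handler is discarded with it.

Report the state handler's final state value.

Step-by-step:
get @ H0 ⇒ 9
get @ H0 ⇒ 9
put(9) @ H0 ⇒ s:=9
H0 returns (0, 9)
H1 returns (0, 9)
H2 returns (0, 9)
= (0, 9)

Answer: 9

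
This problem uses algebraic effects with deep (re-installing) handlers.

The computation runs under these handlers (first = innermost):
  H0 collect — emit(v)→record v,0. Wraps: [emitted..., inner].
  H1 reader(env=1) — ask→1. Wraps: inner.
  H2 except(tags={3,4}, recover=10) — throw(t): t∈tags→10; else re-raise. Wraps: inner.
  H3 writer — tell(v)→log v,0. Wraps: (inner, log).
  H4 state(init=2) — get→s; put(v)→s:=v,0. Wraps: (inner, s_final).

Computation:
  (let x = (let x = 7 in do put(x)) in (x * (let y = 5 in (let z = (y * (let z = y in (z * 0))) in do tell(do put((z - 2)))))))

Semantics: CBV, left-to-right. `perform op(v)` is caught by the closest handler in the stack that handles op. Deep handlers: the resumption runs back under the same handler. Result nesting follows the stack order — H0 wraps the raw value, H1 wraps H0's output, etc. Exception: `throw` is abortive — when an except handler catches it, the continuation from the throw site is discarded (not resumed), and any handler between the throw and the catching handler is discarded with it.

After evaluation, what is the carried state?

Step-by-step:
put(7) @ H4 ⇒ s:=7
put(-2) @ H4 ⇒ s:=-2
tell(0) @ H3 ⇒ log+=0
H0 returns [0]
H1 returns [0]
H2 returns [0]
H3 returns ([0], (0))
H4 returns (([0], (0)), -2)
= (([0], (0)), -2)

Answer: -2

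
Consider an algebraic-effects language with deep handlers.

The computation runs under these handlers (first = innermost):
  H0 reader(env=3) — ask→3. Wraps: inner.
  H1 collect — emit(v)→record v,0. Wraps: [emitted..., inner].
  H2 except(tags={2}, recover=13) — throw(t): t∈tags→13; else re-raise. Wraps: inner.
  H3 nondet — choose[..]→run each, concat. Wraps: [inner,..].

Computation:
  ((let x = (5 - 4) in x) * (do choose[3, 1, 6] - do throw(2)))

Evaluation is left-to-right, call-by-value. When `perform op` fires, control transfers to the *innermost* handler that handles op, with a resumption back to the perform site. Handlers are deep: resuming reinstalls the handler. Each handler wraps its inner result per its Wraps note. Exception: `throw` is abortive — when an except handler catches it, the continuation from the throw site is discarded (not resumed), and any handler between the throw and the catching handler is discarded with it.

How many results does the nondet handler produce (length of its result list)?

Answer: 3

Evaluation trace:
choose[3, 1, 6] @ H3
  branch[0] choose=3:
    throw(2) @ H2 caught ⇒ 13
    H3 returns [13]
  branch[1] choose=1:
    throw(2) @ H2 caught ⇒ 13
    H3 returns [13]
  branch[2] choose=6:
    throw(2) @ H2 caught ⇒ 13
    H3 returns [13]
= [13, 13, 13]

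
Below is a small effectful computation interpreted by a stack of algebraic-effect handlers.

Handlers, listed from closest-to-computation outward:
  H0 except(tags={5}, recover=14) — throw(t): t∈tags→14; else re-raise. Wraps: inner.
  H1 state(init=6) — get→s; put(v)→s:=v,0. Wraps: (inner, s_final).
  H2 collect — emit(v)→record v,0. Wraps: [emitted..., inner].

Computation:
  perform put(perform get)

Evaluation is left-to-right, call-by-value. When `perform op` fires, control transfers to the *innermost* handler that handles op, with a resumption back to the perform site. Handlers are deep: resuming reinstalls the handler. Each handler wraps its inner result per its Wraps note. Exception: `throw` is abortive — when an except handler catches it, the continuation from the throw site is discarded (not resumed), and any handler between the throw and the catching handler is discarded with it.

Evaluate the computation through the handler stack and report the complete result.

Answer: [(0, 6)]

Step-by-step:
get @ H1 ⇒ 6
put(6) @ H1 ⇒ s:=6
H0 returns 0
H1 returns (0, 6)
H2 returns [(0, 6)]
= [(0, 6)]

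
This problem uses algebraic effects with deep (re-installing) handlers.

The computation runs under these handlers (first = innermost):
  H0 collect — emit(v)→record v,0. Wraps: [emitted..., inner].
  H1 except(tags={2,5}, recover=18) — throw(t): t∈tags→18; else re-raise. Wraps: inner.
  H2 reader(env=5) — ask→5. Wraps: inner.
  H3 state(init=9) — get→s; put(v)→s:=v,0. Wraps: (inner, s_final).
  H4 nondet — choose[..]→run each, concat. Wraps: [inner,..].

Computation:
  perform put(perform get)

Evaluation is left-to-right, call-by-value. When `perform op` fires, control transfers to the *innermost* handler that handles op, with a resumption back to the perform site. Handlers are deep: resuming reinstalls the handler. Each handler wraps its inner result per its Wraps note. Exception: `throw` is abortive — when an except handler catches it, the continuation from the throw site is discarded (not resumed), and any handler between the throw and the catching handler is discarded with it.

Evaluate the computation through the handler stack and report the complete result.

Step-by-step:
get @ H3 ⇒ 9
put(9) @ H3 ⇒ s:=9
H0 returns [0]
H1 returns [0]
H2 returns [0]
H3 returns ([0], 9)
H4 returns [([0], 9)]
= [([0], 9)]

Answer: [([0], 9)]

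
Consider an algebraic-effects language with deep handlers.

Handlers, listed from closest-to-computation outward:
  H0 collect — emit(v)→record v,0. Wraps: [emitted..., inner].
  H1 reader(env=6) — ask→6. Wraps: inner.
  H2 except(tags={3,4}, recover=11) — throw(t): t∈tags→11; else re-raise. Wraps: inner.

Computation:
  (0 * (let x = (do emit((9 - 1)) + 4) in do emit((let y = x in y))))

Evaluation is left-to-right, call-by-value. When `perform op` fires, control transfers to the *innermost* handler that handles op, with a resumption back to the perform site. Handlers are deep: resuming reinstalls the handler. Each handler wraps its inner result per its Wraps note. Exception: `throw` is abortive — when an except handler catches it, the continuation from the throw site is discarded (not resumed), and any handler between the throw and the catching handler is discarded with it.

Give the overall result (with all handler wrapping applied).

Step-by-step:
emit(8) @ H0 ⇒ out+=8
emit(4) @ H0 ⇒ out+=4
H0 returns [8, 4, 0]
H1 returns [8, 4, 0]
H2 returns [8, 4, 0]
= [8, 4, 0]

Answer: [8, 4, 0]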